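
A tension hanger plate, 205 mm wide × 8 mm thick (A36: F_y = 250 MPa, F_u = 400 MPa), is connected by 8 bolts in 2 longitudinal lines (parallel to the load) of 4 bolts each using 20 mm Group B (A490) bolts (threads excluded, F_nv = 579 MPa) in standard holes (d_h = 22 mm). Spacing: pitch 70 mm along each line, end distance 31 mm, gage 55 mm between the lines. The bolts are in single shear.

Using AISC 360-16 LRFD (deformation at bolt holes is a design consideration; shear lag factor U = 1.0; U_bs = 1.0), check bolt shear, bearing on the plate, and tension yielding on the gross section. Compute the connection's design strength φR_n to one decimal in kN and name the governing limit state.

Bolt shear: A_b = π(20)²/4 = 314.16 mm². φR_n = 0.75 × 579 × 314.16 × 8 × 1 = 1091.4 kN.
Bearing (8 mm plate, F_u = 400 MPa): end bolts L_c = 31 − 22/2 = 20, R_n = min(1.2×20×8×400, 2.4×20×8×400) = 76.8 kN/bolt; interior L_c = 70 − 22 = 48, R_n = 153.6 kN/bolt. φR_n = 0.75 × (2×76.8 + 6×153.6) = 806.4 kN.
Tension yield (gross): A_g = 205×8 = 1640 mm². φR_n = 0.90 × 250 × 1640 = 369.0 kN.
Governing: min(1091.4, 806.4, 369.0) = 369.0 kN → gross-section yield.

369.0 kN (gross-section yield governs)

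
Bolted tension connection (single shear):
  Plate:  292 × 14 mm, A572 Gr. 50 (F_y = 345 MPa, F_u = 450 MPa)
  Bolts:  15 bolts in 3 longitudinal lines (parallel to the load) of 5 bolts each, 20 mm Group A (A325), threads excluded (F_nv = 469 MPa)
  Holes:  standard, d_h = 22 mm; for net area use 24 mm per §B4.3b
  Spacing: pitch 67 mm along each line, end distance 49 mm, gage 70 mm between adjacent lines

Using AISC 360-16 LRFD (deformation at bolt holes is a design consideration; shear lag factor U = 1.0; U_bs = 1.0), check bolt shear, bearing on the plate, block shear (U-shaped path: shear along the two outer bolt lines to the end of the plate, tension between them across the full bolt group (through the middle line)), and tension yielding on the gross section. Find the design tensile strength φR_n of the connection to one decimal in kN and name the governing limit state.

1269.3 kN (gross-section yield governs)

Bolt shear: A_b = π(20)²/4 = 314.16 mm². φR_n = 0.75 × 469 × 314.16 × 15 × 1 = 1657.6 kN.
Bearing (14 mm plate, F_u = 450 MPa): end bolts L_c = 49 − 22/2 = 38, R_n = min(1.2×38×14×450, 2.4×20×14×450) = 287.28 kN/bolt; interior L_c = 67 − 22 = 45, R_n = 302.4 kN/bolt. φR_n = 0.75 × (3×287.28 + 12×302.4) = 3368.0 kN.
Block shear: shear path 2×[49+4×67] = 2×317 mm, A_gv = 8876, A_nv = 2×(317 − 4.5×24)×14 = 5852 mm²; tension across gage: (140 − 2×24)×14 = 1288 mm². R_n = min(0.6×450×5852, 0.6×345×8876) + 1.0×450×1288 = min(1580, 1837.3) + 579.6 = 2159.6 kN. φR_n = 0.75 × 2159.6 = 1619.7 kN.
Tension yield (gross): A_g = 292×14 = 4088 mm². φR_n = 0.90 × 345 × 4088 = 1269.3 kN.
Governing: min(1657.6, 3368.0, 1619.7, 1269.3) = 1269.3 kN → gross-section yield.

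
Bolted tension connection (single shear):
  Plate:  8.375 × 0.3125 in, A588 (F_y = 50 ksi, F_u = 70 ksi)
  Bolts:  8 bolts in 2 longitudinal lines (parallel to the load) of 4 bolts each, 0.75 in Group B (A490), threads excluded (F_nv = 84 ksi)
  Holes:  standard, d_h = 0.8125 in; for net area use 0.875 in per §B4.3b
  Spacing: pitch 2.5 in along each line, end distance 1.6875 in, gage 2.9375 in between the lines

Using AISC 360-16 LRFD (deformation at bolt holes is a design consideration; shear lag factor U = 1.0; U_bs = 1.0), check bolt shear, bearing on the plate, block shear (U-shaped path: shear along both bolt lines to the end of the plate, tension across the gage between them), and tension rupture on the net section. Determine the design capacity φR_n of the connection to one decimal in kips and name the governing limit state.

108.7 kips (net-section rupture governs)

Bolt shear: A_b = π(0.75)²/4 = 0.44179 in². φR_n = 0.75 × 84 × 0.44179 × 8 × 1 = 222.7 kips.
Bearing (0.3125 in plate, F_u = 70 ksi): end bolts L_c = 1.6875 − 0.8125/2 = 1.28125, R_n = min(1.2×1.28125×0.3125×70, 2.4×0.75×0.3125×70) = 33.633 kips/bolt; interior L_c = 2.5 − 0.8125 = 1.6875, R_n = 39.375 kips/bolt. φR_n = 0.75 × (2×33.633 + 6×39.375) = 227.6 kips.
Block shear: shear path 2×[1.6875+3×2.5] = 2×9.1875 in, A_gv = 5.7422, A_nv = 2×(9.1875 − 3.5×0.875)×0.3125 = 3.8281 in²; tension across gage: (2.9375 − 1×0.875)×0.3125 = 0.64453 in². R_n = min(0.6×70×3.8281, 0.6×50×5.7422) + 1.0×70×0.64453 = min(160.78, 172.27) + 45.117 = 205.9 kips. φR_n = 0.75 × 205.9 = 154.4 kips.
Tension rupture (net): A_n = (8.375 − 2×0.875)×0.3125 = 2.0703 in² (U = 1.0, A_e = A_n). φR_n = 0.75 × 70 × 2.0703 = 108.7 kips.
Governing: min(222.7, 227.6, 154.4, 108.7) = 108.7 kips → net-section rupture.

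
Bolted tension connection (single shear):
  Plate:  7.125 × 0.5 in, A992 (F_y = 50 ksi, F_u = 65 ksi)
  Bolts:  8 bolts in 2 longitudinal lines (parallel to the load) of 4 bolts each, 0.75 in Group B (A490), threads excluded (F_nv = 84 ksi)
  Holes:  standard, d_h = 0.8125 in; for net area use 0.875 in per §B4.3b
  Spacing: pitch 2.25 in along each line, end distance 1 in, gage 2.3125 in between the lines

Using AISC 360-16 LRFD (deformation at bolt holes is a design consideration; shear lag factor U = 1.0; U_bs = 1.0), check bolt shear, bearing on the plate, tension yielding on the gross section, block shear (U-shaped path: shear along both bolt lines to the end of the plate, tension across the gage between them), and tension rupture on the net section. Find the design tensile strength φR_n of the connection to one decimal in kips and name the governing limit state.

131.0 kips (net-section rupture governs)

Bolt shear: A_b = π(0.75)²/4 = 0.44179 in². φR_n = 0.75 × 84 × 0.44179 × 8 × 1 = 222.7 kips.
Bearing (0.5 in plate, F_u = 65 ksi): end bolts L_c = 1 − 0.8125/2 = 0.59375, R_n = min(1.2×0.59375×0.5×65, 2.4×0.75×0.5×65) = 23.156 kips/bolt; interior L_c = 2.25 − 0.8125 = 1.4375, R_n = 56.063 kips/bolt. φR_n = 0.75 × (2×23.156 + 6×56.063) = 287.0 kips.
Tension yield (gross): A_g = 7.125×0.5 = 3.5625 in². φR_n = 0.90 × 50 × 3.5625 = 160.3 kips.
Block shear: shear path 2×[1+3×2.25] = 2×7.75 in, A_gv = 7.75, A_nv = 2×(7.75 − 3.5×0.875)×0.5 = 4.6875 in²; tension across gage: (2.3125 − 1×0.875)×0.5 = 0.71875 in². R_n = min(0.6×65×4.6875, 0.6×50×7.75) + 1.0×65×0.71875 = min(182.81, 232.5) + 46.719 = 229.53 kips. φR_n = 0.75 × 229.53 = 172.1 kips.
Tension rupture (net): A_n = (7.125 − 2×0.875)×0.5 = 2.6875 in² (U = 1.0, A_e = A_n). φR_n = 0.75 × 65 × 2.6875 = 131.0 kips.
Governing: min(222.7, 287.0, 160.3, 172.1, 131.0) = 131.0 kips → net-section rupture.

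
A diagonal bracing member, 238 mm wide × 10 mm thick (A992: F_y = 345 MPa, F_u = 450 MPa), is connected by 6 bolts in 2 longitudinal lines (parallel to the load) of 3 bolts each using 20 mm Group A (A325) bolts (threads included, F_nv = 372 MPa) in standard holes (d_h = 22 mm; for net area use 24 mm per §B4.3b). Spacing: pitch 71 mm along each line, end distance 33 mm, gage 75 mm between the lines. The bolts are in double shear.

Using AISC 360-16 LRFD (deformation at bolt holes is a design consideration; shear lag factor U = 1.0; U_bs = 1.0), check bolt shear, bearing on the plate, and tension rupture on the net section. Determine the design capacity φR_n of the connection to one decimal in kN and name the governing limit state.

641.3 kN (net-section rupture governs)

Bolt shear: A_b = π(20)²/4 = 314.16 mm². φR_n = 0.75 × 372 × 314.16 × 6 × 2 = 1051.8 kN.
Bearing (10 mm plate, F_u = 450 MPa): end bolts L_c = 33 − 22/2 = 22, R_n = min(1.2×22×10×450, 2.4×20×10×450) = 118.8 kN/bolt; interior L_c = 71 − 22 = 49, R_n = 216 kN/bolt. φR_n = 0.75 × (2×118.8 + 4×216) = 826.2 kN.
Tension rupture (net): A_n = (238 − 2×24)×10 = 1900 mm² (U = 1.0, A_e = A_n). φR_n = 0.75 × 450 × 1900 = 641.3 kN.
Governing: min(1051.8, 826.2, 641.3) = 641.3 kN → net-section rupture.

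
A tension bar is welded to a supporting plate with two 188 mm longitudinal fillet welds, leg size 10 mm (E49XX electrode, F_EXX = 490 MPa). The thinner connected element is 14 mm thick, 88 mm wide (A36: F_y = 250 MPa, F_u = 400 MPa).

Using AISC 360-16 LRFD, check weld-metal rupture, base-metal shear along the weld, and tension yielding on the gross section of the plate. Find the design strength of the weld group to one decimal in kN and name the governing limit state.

277.2 kN (gross-section yield governs)

Weld metal: throat = 0.707×10 = 7.07 mm, L = 2×188 = 376 mm. φR_n = 0.75 × 0.6 × 490 × 7.07 × 376 = 586.2 kN.
Base metal shear (14 mm plate): yield φR_n = 1.0×0.6×250×14×376 = 789.6 kN; rupture φR_n = 0.75×0.6×400×14×376 = 947.5 kN; take 789.6 kN (yield).
Tension yield (gross): A_g = 88×14 = 1232 mm². φR_n = 0.90 × 250 × 1232 = 277.2 kN.
Governing: min(586.2, 789.6, 277.2) = 277.2 kN → gross-section yield.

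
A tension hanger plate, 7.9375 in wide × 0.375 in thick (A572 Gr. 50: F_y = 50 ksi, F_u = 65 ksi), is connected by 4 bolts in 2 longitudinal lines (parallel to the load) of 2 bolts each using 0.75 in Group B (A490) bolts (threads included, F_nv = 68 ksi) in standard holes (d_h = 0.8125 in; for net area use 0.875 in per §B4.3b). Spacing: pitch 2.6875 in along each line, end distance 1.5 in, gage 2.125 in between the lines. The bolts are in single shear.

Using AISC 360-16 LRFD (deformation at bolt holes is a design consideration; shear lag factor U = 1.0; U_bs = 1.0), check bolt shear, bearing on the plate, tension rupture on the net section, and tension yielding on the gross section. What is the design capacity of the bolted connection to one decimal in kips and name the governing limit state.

90.1 kips (bolt shear governs)

Bolt shear: A_b = π(0.75)²/4 = 0.44179 in². φR_n = 0.75 × 68 × 0.44179 × 4 × 1 = 90.1 kips.
Bearing (0.375 in plate, F_u = 65 ksi): end bolts L_c = 1.5 − 0.8125/2 = 1.09375, R_n = min(1.2×1.09375×0.375×65, 2.4×0.75×0.375×65) = 31.992 kips/bolt; interior L_c = 2.6875 − 0.8125 = 1.875, R_n = 43.875 kips/bolt. φR_n = 0.75 × (2×31.992 + 2×43.875) = 113.8 kips.
Tension rupture (net): A_n = (7.9375 − 2×0.875)×0.375 = 2.3203 in² (U = 1.0, A_e = A_n). φR_n = 0.75 × 65 × 2.3203 = 113.1 kips.
Tension yield (gross): A_g = 7.9375×0.375 = 2.9766 in². φR_n = 0.90 × 50 × 2.9766 = 133.9 kips.
Governing: min(90.1, 113.8, 113.1, 133.9) = 90.1 kips → bolt shear.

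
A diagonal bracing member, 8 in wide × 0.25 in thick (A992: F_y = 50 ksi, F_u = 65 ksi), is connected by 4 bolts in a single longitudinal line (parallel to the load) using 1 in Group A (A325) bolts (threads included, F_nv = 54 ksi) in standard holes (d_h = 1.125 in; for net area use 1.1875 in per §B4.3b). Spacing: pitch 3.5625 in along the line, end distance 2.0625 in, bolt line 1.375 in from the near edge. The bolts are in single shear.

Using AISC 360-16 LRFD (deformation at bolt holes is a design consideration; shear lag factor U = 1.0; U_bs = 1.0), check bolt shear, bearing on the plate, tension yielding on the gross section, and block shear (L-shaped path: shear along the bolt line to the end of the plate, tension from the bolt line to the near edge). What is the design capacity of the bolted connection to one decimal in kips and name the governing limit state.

Bolt shear: A_b = π(1)²/4 = 0.7854 in². φR_n = 0.75 × 54 × 0.7854 × 4 × 1 = 127.2 kips.
Bearing (0.25 in plate, F_u = 65 ksi): end bolts L_c = 2.0625 − 1.125/2 = 1.5, R_n = min(1.2×1.5×0.25×65, 2.4×1×0.25×65) = 29.25 kips/bolt; interior L_c = 3.5625 − 1.125 = 2.4375, R_n = 39 kips/bolt. φR_n = 0.75 × (1×29.25 + 3×39) = 109.7 kips.
Tension yield (gross): A_g = 8×0.25 = 2 in². φR_n = 0.90 × 50 × 2 = 90.0 kips.
Block shear: shear path 1×[2.0625+3×3.5625] = 1×12.75 in, A_gv = 3.1875, A_nv = 1×(12.75 − 3.5×1.1875)×0.25 = 2.1484 in²; tension to near edge: (1.375 − 0.5×1.1875)×0.25 = 0.19531 in². R_n = min(0.6×65×2.1484, 0.6×50×3.1875) + 1.0×65×0.19531 = min(83.788, 95.625) + 12.695 = 96.483 kips. φR_n = 0.75 × 96.483 = 72.4 kips.
Governing: min(127.2, 109.7, 90.0, 72.4) = 72.4 kips → block shear.

72.4 kips (block shear governs)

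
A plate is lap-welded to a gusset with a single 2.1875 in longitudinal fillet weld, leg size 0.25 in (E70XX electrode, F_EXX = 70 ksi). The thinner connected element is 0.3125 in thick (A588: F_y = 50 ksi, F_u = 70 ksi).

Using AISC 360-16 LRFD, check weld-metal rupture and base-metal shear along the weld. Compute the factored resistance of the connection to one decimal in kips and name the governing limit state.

Weld metal: throat = 0.707×0.25 = 0.17675 in, L = 2.1875 in. φR_n = 0.75 × 0.6 × 70 × 0.17675 × 2.1875 = 12.2 kips.
Base metal shear (0.3125 in plate): yield φR_n = 1.0×0.6×50×0.3125×2.1875 = 20.5 kips; rupture φR_n = 0.75×0.6×70×0.3125×2.1875 = 21.5 kips; take 20.5 kips (yield).
Governing: min(12.2, 20.5) = 12.2 kips → weld metal.

12.2 kips (weld metal governs)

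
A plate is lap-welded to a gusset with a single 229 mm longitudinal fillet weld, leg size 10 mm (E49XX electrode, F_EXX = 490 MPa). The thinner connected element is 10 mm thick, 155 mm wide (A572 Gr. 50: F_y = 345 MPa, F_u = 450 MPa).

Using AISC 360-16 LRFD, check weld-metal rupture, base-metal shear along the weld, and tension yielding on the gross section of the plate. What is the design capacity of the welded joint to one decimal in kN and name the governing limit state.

Weld metal: throat = 0.707×10 = 7.07 mm, L = 229 mm. φR_n = 0.75 × 0.6 × 490 × 7.07 × 229 = 357.0 kN.
Base metal shear (10 mm plate): yield φR_n = 1.0×0.6×345×10×229 = 474.0 kN; rupture φR_n = 0.75×0.6×450×10×229 = 463.7 kN; take 463.7 kN (rupture).
Tension yield (gross): A_g = 155×10 = 1550 mm². φR_n = 0.90 × 345 × 1550 = 481.3 kN.
Governing: min(357.0, 463.7, 481.3) = 357.0 kN → weld metal.

357.0 kN (weld metal governs)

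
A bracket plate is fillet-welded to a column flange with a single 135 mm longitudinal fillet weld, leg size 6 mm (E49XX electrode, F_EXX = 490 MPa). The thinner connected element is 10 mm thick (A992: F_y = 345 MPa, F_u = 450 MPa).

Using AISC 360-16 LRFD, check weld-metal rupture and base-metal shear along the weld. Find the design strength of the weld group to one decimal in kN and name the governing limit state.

Weld metal: throat = 0.707×6 = 4.242 mm, L = 135 mm. φR_n = 0.75 × 0.6 × 490 × 4.242 × 135 = 126.3 kN.
Base metal shear (10 mm plate): yield φR_n = 1.0×0.6×345×10×135 = 279.5 kN; rupture φR_n = 0.75×0.6×450×10×135 = 273.4 kN; take 273.4 kN (rupture).
Governing: min(126.3, 273.4) = 126.3 kN → weld metal.

126.3 kN (weld metal governs)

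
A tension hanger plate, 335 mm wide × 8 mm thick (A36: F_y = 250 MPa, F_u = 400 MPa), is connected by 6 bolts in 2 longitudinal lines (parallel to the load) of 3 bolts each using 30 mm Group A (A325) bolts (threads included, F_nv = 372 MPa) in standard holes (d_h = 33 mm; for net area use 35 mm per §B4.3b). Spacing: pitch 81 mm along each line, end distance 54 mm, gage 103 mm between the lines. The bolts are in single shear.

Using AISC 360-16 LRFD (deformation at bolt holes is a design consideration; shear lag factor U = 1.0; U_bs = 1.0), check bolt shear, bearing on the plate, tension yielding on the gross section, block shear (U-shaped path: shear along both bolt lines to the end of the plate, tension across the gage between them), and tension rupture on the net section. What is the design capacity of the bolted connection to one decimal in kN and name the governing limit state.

Bolt shear: A_b = π(30)²/4 = 706.86 mm². φR_n = 0.75 × 372 × 706.86 × 6 × 1 = 1183.3 kN.
Bearing (8 mm plate, F_u = 400 MPa): end bolts L_c = 54 − 33/2 = 37.5, R_n = min(1.2×37.5×8×400, 2.4×30×8×400) = 144 kN/bolt; interior L_c = 81 − 33 = 48, R_n = 184.32 kN/bolt. φR_n = 0.75 × (2×144 + 4×184.32) = 769.0 kN.
Tension yield (gross): A_g = 335×8 = 2680 mm². φR_n = 0.90 × 250 × 2680 = 603.0 kN.
Block shear: shear path 2×[54+2×81] = 2×216 mm, A_gv = 3456, A_nv = 2×(216 − 2.5×35)×8 = 2056 mm²; tension across gage: (103 − 1×35)×8 = 544 mm². R_n = min(0.6×400×2056, 0.6×250×3456) + 1.0×400×544 = min(493.44, 518.4) + 217.6 = 711.04 kN. φR_n = 0.75 × 711.04 = 533.3 kN.
Tension rupture (net): A_n = (335 − 2×35)×8 = 2120 mm² (U = 1.0, A_e = A_n). φR_n = 0.75 × 400 × 2120 = 636.0 kN.
Governing: min(1183.3, 769.0, 603.0, 533.3, 636.0) = 533.3 kN → block shear.

533.3 kN (block shear governs)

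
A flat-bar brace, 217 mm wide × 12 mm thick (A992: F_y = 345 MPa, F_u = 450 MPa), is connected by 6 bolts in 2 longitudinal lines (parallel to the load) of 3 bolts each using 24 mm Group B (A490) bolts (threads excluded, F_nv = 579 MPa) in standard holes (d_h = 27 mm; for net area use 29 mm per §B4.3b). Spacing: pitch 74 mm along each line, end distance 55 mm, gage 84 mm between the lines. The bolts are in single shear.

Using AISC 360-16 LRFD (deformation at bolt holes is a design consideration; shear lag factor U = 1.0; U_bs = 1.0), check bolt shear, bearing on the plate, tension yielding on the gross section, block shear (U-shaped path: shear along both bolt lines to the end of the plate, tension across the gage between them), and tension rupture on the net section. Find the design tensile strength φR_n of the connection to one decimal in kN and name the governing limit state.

644.0 kN (net-section rupture governs)

Bolt shear: A_b = π(24)²/4 = 452.39 mm². φR_n = 0.75 × 579 × 452.39 × 6 × 1 = 1178.7 kN.
Bearing (12 mm plate, F_u = 450 MPa): end bolts L_c = 55 − 27/2 = 41.5, R_n = min(1.2×41.5×12×450, 2.4×24×12×450) = 268.92 kN/bolt; interior L_c = 74 − 27 = 47, R_n = 304.56 kN/bolt. φR_n = 0.75 × (2×268.92 + 4×304.56) = 1317.1 kN.
Tension yield (gross): A_g = 217×12 = 2604 mm². φR_n = 0.90 × 345 × 2604 = 808.5 kN.
Block shear: shear path 2×[55+2×74] = 2×203 mm, A_gv = 4872, A_nv = 2×(203 − 2.5×29)×12 = 3132 mm²; tension across gage: (84 − 1×29)×12 = 660 mm². R_n = min(0.6×450×3132, 0.6×345×4872) + 1.0×450×660 = min(845.64, 1008.5) + 297 = 1142.6 kN. φR_n = 0.75 × 1142.6 = 857.0 kN.
Tension rupture (net): A_n = (217 − 2×29)×12 = 1908 mm² (U = 1.0, A_e = A_n). φR_n = 0.75 × 450 × 1908 = 644.0 kN.
Governing: min(1178.7, 1317.1, 808.5, 857.0, 644.0) = 644.0 kN → net-section rupture.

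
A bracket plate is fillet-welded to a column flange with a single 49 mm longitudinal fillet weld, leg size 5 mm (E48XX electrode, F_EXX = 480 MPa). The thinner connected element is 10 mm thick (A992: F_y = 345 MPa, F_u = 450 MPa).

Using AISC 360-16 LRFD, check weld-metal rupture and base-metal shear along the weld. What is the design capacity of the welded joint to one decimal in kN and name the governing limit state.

Weld metal: throat = 0.707×5 = 3.535 mm, L = 49 mm. φR_n = 0.75 × 0.6 × 480 × 3.535 × 49 = 37.4 kN.
Base metal shear (10 mm plate): yield φR_n = 1.0×0.6×345×10×49 = 101.4 kN; rupture φR_n = 0.75×0.6×450×10×49 = 99.2 kN; take 99.2 kN (rupture).
Governing: min(37.4, 99.2) = 37.4 kN → weld metal.

37.4 kN (weld metal governs)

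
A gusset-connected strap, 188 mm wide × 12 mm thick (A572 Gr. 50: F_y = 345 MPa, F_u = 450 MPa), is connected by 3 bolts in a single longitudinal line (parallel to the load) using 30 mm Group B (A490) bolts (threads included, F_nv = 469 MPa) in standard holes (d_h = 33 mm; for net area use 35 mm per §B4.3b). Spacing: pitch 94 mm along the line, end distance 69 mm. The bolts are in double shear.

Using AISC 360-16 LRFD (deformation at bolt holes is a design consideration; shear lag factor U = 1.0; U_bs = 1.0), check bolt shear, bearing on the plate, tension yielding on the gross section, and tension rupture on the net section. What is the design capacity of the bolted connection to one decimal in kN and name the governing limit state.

619.7 kN (net-section rupture governs)

Bolt shear: A_b = π(30)²/4 = 706.86 mm². φR_n = 0.75 × 469 × 706.86 × 3 × 2 = 1491.8 kN.
Bearing (12 mm plate, F_u = 450 MPa): end bolts L_c = 69 − 33/2 = 52.5, R_n = min(1.2×52.5×12×450, 2.4×30×12×450) = 340.2 kN/bolt; interior L_c = 94 − 33 = 61, R_n = 388.8 kN/bolt. φR_n = 0.75 × (1×340.2 + 2×388.8) = 838.4 kN.
Tension yield (gross): A_g = 188×12 = 2256 mm². φR_n = 0.90 × 345 × 2256 = 700.5 kN.
Tension rupture (net): A_n = (188 − 1×35)×12 = 1836 mm² (U = 1.0, A_e = A_n). φR_n = 0.75 × 450 × 1836 = 619.7 kN.
Governing: min(1491.8, 838.4, 700.5, 619.7) = 619.7 kN → net-section rupture.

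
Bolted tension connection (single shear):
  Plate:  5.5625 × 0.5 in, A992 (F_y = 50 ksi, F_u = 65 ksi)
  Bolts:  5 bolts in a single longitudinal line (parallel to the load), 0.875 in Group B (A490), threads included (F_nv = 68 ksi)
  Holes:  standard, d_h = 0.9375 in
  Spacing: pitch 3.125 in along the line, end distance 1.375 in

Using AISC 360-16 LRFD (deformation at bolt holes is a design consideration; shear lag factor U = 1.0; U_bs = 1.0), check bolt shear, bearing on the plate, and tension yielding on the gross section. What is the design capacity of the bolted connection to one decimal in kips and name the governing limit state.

125.2 kips (gross-section yield governs)

Bolt shear: A_b = π(0.875)²/4 = 0.60132 in². φR_n = 0.75 × 68 × 0.60132 × 5 × 1 = 153.3 kips.
Bearing (0.5 in plate, F_u = 65 ksi): end bolts L_c = 1.375 − 0.9375/2 = 0.90625, R_n = min(1.2×0.90625×0.5×65, 2.4×0.875×0.5×65) = 35.344 kips/bolt; interior L_c = 3.125 − 0.9375 = 2.1875, R_n = 68.25 kips/bolt. φR_n = 0.75 × (1×35.344 + 4×68.25) = 231.3 kips.
Tension yield (gross): A_g = 5.5625×0.5 = 2.7813 in². φR_n = 0.90 × 50 × 2.7813 = 125.2 kips.
Governing: min(153.3, 231.3, 125.2) = 125.2 kips → gross-section yield.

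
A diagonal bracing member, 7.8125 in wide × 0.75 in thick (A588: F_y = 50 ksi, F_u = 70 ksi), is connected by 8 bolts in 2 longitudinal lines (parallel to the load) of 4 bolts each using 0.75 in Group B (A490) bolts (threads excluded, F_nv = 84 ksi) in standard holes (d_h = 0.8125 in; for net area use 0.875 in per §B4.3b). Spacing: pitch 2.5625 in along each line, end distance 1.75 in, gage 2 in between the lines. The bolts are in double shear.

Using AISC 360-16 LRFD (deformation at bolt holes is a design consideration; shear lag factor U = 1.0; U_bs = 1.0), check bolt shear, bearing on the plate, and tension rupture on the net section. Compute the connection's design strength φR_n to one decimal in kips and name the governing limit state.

Bolt shear: A_b = π(0.75)²/4 = 0.44179 in². φR_n = 0.75 × 84 × 0.44179 × 8 × 2 = 445.3 kips.
Bearing (0.75 in plate, F_u = 70 ksi): end bolts L_c = 1.75 − 0.8125/2 = 1.34375, R_n = min(1.2×1.34375×0.75×70, 2.4×0.75×0.75×70) = 84.656 kips/bolt; interior L_c = 2.5625 − 0.8125 = 1.75, R_n = 94.5 kips/bolt. φR_n = 0.75 × (2×84.656 + 6×94.5) = 552.2 kips.
Tension rupture (net): A_n = (7.8125 − 2×0.875)×0.75 = 4.5469 in² (U = 1.0, A_e = A_n). φR_n = 0.75 × 70 × 4.5469 = 238.7 kips.
Governing: min(445.3, 552.2, 238.7) = 238.7 kips → net-section rupture.

238.7 kips (net-section rupture governs)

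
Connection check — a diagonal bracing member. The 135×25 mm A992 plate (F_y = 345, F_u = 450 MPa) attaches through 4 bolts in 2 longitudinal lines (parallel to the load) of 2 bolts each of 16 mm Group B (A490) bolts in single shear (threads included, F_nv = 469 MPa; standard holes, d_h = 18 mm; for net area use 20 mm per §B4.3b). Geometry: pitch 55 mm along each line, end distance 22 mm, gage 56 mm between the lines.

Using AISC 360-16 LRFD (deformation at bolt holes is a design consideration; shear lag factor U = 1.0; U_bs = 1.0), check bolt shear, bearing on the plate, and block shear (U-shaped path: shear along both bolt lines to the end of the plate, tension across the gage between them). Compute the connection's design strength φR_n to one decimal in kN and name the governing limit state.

282.9 kN (bolt shear governs)

Bolt shear: A_b = π(16)²/4 = 201.06 mm². φR_n = 0.75 × 469 × 201.06 × 4 × 1 = 282.9 kN.
Bearing (25 mm plate, F_u = 450 MPa): end bolts L_c = 22 − 18/2 = 13, R_n = min(1.2×13×25×450, 2.4×16×25×450) = 175.5 kN/bolt; interior L_c = 55 − 18 = 37, R_n = 432 kN/bolt. φR_n = 0.75 × (2×175.5 + 2×432) = 911.3 kN.
Block shear: shear path 2×[22+1×55] = 2×77 mm, A_gv = 3850, A_nv = 2×(77 − 1.5×20)×25 = 2350 mm²; tension across gage: (56 − 1×20)×25 = 900 mm². R_n = min(0.6×450×2350, 0.6×345×3850) + 1.0×450×900 = min(634.5, 796.95) + 405 = 1039.5 kN. φR_n = 0.75 × 1039.5 = 779.6 kN.
Governing: min(282.9, 911.3, 779.6) = 282.9 kN → bolt shear.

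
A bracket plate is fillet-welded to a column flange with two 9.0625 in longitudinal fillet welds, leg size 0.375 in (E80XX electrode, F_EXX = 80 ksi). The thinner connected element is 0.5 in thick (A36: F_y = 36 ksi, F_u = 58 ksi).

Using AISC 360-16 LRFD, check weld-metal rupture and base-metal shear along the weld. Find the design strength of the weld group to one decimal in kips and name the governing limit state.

Weld metal: throat = 0.707×0.375 = 0.26513 in, L = 2×9.0625 = 18.125 in. φR_n = 0.75 × 0.6 × 80 × 0.26513 × 18.125 = 173.0 kips.
Base metal shear (0.5 in plate): yield φR_n = 1.0×0.6×36×0.5×18.125 = 195.8 kips; rupture φR_n = 0.75×0.6×58×0.5×18.125 = 236.5 kips; take 195.8 kips (yield).
Governing: min(173.0, 195.8) = 173.0 kips → weld metal.

173.0 kips (weld metal governs)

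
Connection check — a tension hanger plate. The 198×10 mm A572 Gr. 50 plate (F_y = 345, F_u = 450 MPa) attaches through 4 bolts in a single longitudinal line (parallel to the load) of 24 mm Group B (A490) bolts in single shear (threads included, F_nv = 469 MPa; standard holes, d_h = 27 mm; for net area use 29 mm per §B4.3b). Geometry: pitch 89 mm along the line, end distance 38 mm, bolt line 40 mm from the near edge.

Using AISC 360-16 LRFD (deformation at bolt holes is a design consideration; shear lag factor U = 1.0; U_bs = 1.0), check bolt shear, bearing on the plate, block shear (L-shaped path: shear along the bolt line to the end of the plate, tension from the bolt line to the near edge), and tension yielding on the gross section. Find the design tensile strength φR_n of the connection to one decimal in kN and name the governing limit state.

Bolt shear: A_b = π(24)²/4 = 452.39 mm². φR_n = 0.75 × 469 × 452.39 × 4 × 1 = 636.5 kN.
Bearing (10 mm plate, F_u = 450 MPa): end bolts L_c = 38 − 27/2 = 24.5, R_n = min(1.2×24.5×10×450, 2.4×24×10×450) = 132.3 kN/bolt; interior L_c = 89 − 27 = 62, R_n = 259.2 kN/bolt. φR_n = 0.75 × (1×132.3 + 3×259.2) = 682.4 kN.
Block shear: shear path 1×[38+3×89] = 1×305 mm, A_gv = 3050, A_nv = 1×(305 − 3.5×29)×10 = 2035 mm²; tension to near edge: (40 − 0.5×29)×10 = 255 mm². R_n = min(0.6×450×2035, 0.6×345×3050) + 1.0×450×255 = min(549.45, 631.35) + 114.75 = 664.2 kN. φR_n = 0.75 × 664.2 = 498.2 kN.
Tension yield (gross): A_g = 198×10 = 1980 mm². φR_n = 0.90 × 345 × 1980 = 614.8 kN.
Governing: min(636.5, 682.4, 498.2, 614.8) = 498.2 kN → block shear.

498.2 kN (block shear governs)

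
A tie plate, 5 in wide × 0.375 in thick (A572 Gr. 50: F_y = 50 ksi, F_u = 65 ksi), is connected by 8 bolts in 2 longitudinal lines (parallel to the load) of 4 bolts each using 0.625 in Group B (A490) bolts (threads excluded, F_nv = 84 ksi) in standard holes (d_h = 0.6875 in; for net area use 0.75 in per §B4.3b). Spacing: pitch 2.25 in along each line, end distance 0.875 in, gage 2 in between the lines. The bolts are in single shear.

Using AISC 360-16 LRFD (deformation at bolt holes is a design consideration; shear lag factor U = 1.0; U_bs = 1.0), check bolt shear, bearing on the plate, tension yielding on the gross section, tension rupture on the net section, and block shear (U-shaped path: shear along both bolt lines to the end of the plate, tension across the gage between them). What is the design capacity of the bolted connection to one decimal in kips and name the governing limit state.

Bolt shear: A_b = π(0.625)²/4 = 0.3068 in². φR_n = 0.75 × 84 × 0.3068 × 8 × 1 = 154.6 kips.
Bearing (0.375 in plate, F_u = 65 ksi): end bolts L_c = 0.875 − 0.6875/2 = 0.53125, R_n = min(1.2×0.53125×0.375×65, 2.4×0.625×0.375×65) = 15.539 kips/bolt; interior L_c = 2.25 − 0.6875 = 1.5625, R_n = 36.563 kips/bolt. φR_n = 0.75 × (2×15.539 + 6×36.563) = 187.8 kips.
Tension yield (gross): A_g = 5×0.375 = 1.875 in². φR_n = 0.90 × 50 × 1.875 = 84.4 kips.
Tension rupture (net): A_n = (5 − 2×0.75)×0.375 = 1.3125 in² (U = 1.0, A_e = A_n). φR_n = 0.75 × 65 × 1.3125 = 64.0 kips.
Block shear: shear path 2×[0.875+3×2.25] = 2×7.625 in, A_gv = 5.7188, A_nv = 2×(7.625 − 3.5×0.75)×0.375 = 3.75 in²; tension across gage: (2 − 1×0.75)×0.375 = 0.46875 in². R_n = min(0.6×65×3.75, 0.6×50×5.7188) + 1.0×65×0.46875 = min(146.25, 171.56) + 30.469 = 176.72 kips. φR_n = 0.75 × 176.72 = 132.5 kips.
Governing: min(154.6, 187.8, 84.4, 64.0, 132.5) = 64.0 kips → net-section rupture.

64.0 kips (net-section rupture governs)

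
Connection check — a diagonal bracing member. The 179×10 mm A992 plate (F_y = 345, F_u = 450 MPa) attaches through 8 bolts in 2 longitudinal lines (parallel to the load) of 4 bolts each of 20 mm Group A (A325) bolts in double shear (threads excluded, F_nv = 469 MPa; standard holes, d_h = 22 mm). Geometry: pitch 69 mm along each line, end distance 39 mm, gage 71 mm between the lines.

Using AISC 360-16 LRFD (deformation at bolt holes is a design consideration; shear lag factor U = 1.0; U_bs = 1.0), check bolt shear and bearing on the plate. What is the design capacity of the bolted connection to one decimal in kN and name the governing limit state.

Bolt shear: A_b = π(20)²/4 = 314.16 mm². φR_n = 0.75 × 469 × 314.16 × 8 × 2 = 1768.1 kN.
Bearing (10 mm plate, F_u = 450 MPa): end bolts L_c = 39 − 22/2 = 28, R_n = min(1.2×28×10×450, 2.4×20×10×450) = 151.2 kN/bolt; interior L_c = 69 − 22 = 47, R_n = 216 kN/bolt. φR_n = 0.75 × (2×151.2 + 6×216) = 1198.8 kN.
Governing: min(1768.1, 1198.8) = 1198.8 kN → bearing.

1198.8 kN (bearing governs)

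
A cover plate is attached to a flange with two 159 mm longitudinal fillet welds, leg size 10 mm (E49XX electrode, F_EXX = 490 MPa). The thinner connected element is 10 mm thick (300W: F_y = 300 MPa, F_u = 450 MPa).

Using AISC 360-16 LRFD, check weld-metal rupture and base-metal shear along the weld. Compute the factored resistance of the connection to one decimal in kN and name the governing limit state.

495.7 kN (weld metal governs)

Weld metal: throat = 0.707×10 = 7.07 mm, L = 2×159 = 318 mm. φR_n = 0.75 × 0.6 × 490 × 7.07 × 318 = 495.7 kN.
Base metal shear (10 mm plate): yield φR_n = 1.0×0.6×300×10×318 = 572.4 kN; rupture φR_n = 0.75×0.6×450×10×318 = 644.0 kN; take 572.4 kN (yield).
Governing: min(495.7, 572.4) = 495.7 kN → weld metal.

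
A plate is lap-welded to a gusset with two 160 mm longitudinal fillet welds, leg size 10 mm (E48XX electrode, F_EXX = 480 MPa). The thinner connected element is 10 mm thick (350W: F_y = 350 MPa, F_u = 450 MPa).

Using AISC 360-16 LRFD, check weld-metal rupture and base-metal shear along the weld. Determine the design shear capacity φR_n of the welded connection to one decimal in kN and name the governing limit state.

Weld metal: throat = 0.707×10 = 7.07 mm, L = 2×160 = 320 mm. φR_n = 0.75 × 0.6 × 480 × 7.07 × 320 = 488.7 kN.
Base metal shear (10 mm plate): yield φR_n = 1.0×0.6×350×10×320 = 672.0 kN; rupture φR_n = 0.75×0.6×450×10×320 = 648.0 kN; take 648.0 kN (rupture).
Governing: min(488.7, 648.0) = 488.7 kN → weld metal.

488.7 kN (weld metal governs)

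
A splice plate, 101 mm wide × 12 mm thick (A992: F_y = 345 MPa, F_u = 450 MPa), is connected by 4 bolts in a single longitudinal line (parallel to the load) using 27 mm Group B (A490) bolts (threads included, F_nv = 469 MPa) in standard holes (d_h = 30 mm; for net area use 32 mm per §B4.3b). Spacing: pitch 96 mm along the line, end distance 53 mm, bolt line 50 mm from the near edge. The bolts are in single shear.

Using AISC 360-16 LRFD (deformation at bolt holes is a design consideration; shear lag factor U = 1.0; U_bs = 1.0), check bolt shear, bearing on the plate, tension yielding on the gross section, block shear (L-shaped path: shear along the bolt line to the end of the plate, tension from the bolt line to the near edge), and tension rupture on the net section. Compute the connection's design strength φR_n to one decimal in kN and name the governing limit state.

279.5 kN (net-section rupture governs)

Bolt shear: A_b = π(27)²/4 = 572.56 mm². φR_n = 0.75 × 469 × 572.56 × 4 × 1 = 805.6 kN.
Bearing (12 mm plate, F_u = 450 MPa): end bolts L_c = 53 − 30/2 = 38, R_n = min(1.2×38×12×450, 2.4×27×12×450) = 246.24 kN/bolt; interior L_c = 96 − 30 = 66, R_n = 349.92 kN/bolt. φR_n = 0.75 × (1×246.24 + 3×349.92) = 972.0 kN.
Tension yield (gross): A_g = 101×12 = 1212 mm². φR_n = 0.90 × 345 × 1212 = 376.3 kN.
Block shear: shear path 1×[53+3×96] = 1×341 mm, A_gv = 4092, A_nv = 1×(341 − 3.5×32)×12 = 2748 mm²; tension to near edge: (50 − 0.5×32)×12 = 408 mm². R_n = min(0.6×450×2748, 0.6×345×4092) + 1.0×450×408 = min(741.96, 847.04) + 183.6 = 925.56 kN. φR_n = 0.75 × 925.56 = 694.2 kN.
Tension rupture (net): A_n = (101 − 1×32)×12 = 828 mm² (U = 1.0, A_e = A_n). φR_n = 0.75 × 450 × 828 = 279.5 kN.
Governing: min(805.6, 972.0, 376.3, 694.2, 279.5) = 279.5 kN → net-section rupture.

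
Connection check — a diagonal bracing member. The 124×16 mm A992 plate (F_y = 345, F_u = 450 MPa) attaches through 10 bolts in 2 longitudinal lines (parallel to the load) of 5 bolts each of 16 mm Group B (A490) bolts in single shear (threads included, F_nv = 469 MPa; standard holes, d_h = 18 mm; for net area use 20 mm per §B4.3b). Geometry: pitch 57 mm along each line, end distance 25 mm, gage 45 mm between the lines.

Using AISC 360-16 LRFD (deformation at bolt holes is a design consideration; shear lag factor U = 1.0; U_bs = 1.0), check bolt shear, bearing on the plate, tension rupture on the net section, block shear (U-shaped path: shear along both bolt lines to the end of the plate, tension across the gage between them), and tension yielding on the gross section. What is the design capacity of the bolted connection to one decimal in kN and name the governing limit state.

Bolt shear: A_b = π(16)²/4 = 201.06 mm². φR_n = 0.75 × 469 × 201.06 × 10 × 1 = 707.2 kN.
Bearing (16 mm plate, F_u = 450 MPa): end bolts L_c = 25 − 18/2 = 16, R_n = min(1.2×16×16×450, 2.4×16×16×450) = 138.24 kN/bolt; interior L_c = 57 − 18 = 39, R_n = 276.48 kN/bolt. φR_n = 0.75 × (2×138.24 + 8×276.48) = 1866.2 kN.
Tension rupture (net): A_n = (124 − 2×20)×16 = 1344 mm² (U = 1.0, A_e = A_n). φR_n = 0.75 × 450 × 1344 = 453.6 kN.
Block shear: shear path 2×[25+4×57] = 2×253 mm, A_gv = 8096, A_nv = 2×(253 − 4.5×20)×16 = 5216 mm²; tension across gage: (45 − 1×20)×16 = 400 mm². R_n = min(0.6×450×5216, 0.6×345×8096) + 1.0×450×400 = min(1408.3, 1675.9) + 180 = 1588.3 kN. φR_n = 0.75 × 1588.3 = 1191.2 kN.
Tension yield (gross): A_g = 124×16 = 1984 mm². φR_n = 0.90 × 345 × 1984 = 616.0 kN.
Governing: min(707.2, 1866.2, 453.6, 1191.2, 616.0) = 453.6 kN → net-section rupture.

453.6 kN (net-section rupture governs)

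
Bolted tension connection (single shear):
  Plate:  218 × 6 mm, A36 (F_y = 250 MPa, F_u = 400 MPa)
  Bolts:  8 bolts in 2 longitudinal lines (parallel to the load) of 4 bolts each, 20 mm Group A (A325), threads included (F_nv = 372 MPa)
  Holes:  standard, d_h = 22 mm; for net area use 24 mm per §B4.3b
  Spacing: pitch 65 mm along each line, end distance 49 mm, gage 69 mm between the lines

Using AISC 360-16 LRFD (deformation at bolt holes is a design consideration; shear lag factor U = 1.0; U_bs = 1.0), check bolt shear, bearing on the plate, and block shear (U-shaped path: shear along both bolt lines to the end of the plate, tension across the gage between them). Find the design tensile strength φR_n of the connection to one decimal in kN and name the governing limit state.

Bolt shear: A_b = π(20)²/4 = 314.16 mm². φR_n = 0.75 × 372 × 314.16 × 8 × 1 = 701.2 kN.
Bearing (6 mm plate, F_u = 400 MPa): end bolts L_c = 49 − 22/2 = 38, R_n = min(1.2×38×6×400, 2.4×20×6×400) = 109.44 kN/bolt; interior L_c = 65 − 22 = 43, R_n = 115.2 kN/bolt. φR_n = 0.75 × (2×109.44 + 6×115.2) = 682.6 kN.
Block shear: shear path 2×[49+3×65] = 2×244 mm, A_gv = 2928, A_nv = 2×(244 − 3.5×24)×6 = 1920 mm²; tension across gage: (69 − 1×24)×6 = 270 mm². R_n = min(0.6×400×1920, 0.6×250×2928) + 1.0×400×270 = min(460.8, 439.2) + 108 = 547.2 kN. φR_n = 0.75 × 547.2 = 410.4 kN.
Governing: min(701.2, 682.6, 410.4) = 410.4 kN → block shear.

410.4 kN (block shear governs)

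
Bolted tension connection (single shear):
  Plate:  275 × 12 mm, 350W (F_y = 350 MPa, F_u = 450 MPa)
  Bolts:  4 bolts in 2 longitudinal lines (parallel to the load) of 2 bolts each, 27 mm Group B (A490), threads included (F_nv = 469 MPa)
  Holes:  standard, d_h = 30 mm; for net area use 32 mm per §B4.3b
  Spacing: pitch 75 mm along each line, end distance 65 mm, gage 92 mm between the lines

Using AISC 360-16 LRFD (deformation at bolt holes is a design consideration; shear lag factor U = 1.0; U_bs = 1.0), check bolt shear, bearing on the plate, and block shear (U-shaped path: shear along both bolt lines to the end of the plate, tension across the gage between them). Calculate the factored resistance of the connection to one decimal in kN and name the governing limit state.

690.1 kN (block shear governs)

Bolt shear: A_b = π(27)²/4 = 572.56 mm². φR_n = 0.75 × 469 × 572.56 × 4 × 1 = 805.6 kN.
Bearing (12 mm plate, F_u = 450 MPa): end bolts L_c = 65 − 30/2 = 50, R_n = min(1.2×50×12×450, 2.4×27×12×450) = 324 kN/bolt; interior L_c = 75 − 30 = 45, R_n = 291.6 kN/bolt. φR_n = 0.75 × (2×324 + 2×291.6) = 923.4 kN.
Block shear: shear path 2×[65+1×75] = 2×140 mm, A_gv = 3360, A_nv = 2×(140 − 1.5×32)×12 = 2208 mm²; tension across gage: (92 − 1×32)×12 = 720 mm². R_n = min(0.6×450×2208, 0.6×350×3360) + 1.0×450×720 = min(596.16, 705.6) + 324 = 920.16 kN. φR_n = 0.75 × 920.16 = 690.1 kN.
Governing: min(805.6, 923.4, 690.1) = 690.1 kN → block shear.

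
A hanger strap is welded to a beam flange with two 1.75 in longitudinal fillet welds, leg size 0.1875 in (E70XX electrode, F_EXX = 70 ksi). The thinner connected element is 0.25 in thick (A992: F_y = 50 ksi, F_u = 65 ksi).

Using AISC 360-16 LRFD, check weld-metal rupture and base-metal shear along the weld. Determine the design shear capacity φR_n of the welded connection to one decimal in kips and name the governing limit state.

14.6 kips (weld metal governs)

Weld metal: throat = 0.707×0.1875 = 0.13256 in, L = 2×1.75 = 3.5 in. φR_n = 0.75 × 0.6 × 70 × 0.13256 × 3.5 = 14.6 kips.
Base metal shear (0.25 in plate): yield φR_n = 1.0×0.6×50×0.25×3.5 = 26.3 kips; rupture φR_n = 0.75×0.6×65×0.25×3.5 = 25.6 kips; take 25.6 kips (rupture).
Governing: min(14.6, 25.6) = 14.6 kips → weld metal.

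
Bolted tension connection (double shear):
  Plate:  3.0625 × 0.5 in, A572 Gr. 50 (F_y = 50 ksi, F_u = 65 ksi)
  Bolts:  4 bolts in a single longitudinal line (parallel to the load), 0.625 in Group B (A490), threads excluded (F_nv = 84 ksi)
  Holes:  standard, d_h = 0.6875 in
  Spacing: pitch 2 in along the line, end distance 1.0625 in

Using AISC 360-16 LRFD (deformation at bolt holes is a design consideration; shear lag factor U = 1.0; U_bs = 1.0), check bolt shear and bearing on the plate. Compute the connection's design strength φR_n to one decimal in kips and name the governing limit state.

130.7 kips (bearing governs)

Bolt shear: A_b = π(0.625)²/4 = 0.3068 in². φR_n = 0.75 × 84 × 0.3068 × 4 × 2 = 154.6 kips.
Bearing (0.5 in plate, F_u = 65 ksi): end bolts L_c = 1.0625 − 0.6875/2 = 0.71875, R_n = min(1.2×0.71875×0.5×65, 2.4×0.625×0.5×65) = 28.031 kips/bolt; interior L_c = 2 − 0.6875 = 1.3125, R_n = 48.75 kips/bolt. φR_n = 0.75 × (1×28.031 + 3×48.75) = 130.7 kips.
Governing: min(154.6, 130.7) = 130.7 kips → bearing.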